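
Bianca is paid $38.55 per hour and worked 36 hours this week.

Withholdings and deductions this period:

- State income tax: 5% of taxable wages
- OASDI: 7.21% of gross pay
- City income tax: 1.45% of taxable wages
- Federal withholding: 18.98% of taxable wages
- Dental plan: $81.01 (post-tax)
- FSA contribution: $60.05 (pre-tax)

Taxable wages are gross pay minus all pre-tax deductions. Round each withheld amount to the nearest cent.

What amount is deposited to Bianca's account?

$809.03

Gross pay: 36 × $38.55 = $1387.80
FSA contribution: $60.05
Taxable wages = $1387.80 − $60.05 = $1327.75
Federal withholding: $1327.75 × 0.1898 = $252.01
City income tax: $1327.75 × 0.0145 = $19.25
State income tax: $1327.75 × 0.05 = $66.39
OASDI: $1387.80 × 0.0721 = $100.06
Dental plan: $81.01
Total deductions = $60.05 + $252.01 + $19.25 + $66.39 + $100.06 + $81.01 = $578.77
Net pay = $1387.80 − $578.77 = $809.03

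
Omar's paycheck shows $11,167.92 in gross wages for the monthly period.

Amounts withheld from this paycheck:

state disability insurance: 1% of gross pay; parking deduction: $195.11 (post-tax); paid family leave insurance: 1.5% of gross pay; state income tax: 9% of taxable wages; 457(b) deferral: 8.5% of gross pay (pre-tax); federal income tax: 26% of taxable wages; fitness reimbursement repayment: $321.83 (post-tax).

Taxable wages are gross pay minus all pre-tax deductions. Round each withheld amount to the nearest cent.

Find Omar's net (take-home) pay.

$5,845.98

457(b) deferral: $11,167.92 × 0.085 = $949.27
Taxable wages = $11,167.92 − $949.27 = $10,218.65
State income tax: $10,218.65 × 0.09 = $919.68
Federal income tax: $10,218.65 × 0.26 = $2,656.85
Paid family leave insurance: $11,167.92 × 0.015 = $167.52
State disability insurance: $11,167.92 × 0.01 = $111.68
Fitness reimbursement repayment: $321.83
Parking deduction: $195.11
Total deductions = $949.27 + $919.68 + $2,656.85 + $167.52 + $111.68 + $321.83 + $195.11 = $5,321.94
Net pay = $11,167.92 − $5,321.94 = $5,845.98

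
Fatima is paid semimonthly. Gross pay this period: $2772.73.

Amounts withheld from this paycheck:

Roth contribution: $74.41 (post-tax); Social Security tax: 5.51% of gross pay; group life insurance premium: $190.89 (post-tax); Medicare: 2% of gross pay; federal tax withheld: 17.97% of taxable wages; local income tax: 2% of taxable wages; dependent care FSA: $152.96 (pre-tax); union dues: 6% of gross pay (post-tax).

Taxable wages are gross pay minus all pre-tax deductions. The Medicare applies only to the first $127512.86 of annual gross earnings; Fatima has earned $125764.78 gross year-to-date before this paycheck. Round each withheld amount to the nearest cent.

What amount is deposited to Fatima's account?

$1477.20

Dependent care FSA: $152.96
Taxable wages = $2772.73 − $152.96 = $2619.77
Local income tax: $2619.77 × 0.02 = $52.40
Federal tax withheld: $2619.77 × 0.1797 = $470.77
Social Security tax: $2772.73 × 0.0551 = $152.78
Medicare: only $127512.86 − $125764.78 = $1748.08 of this check is subject → $1748.08 × 0.02 = $34.96
Union dues: $2772.73 × 0.06 = $166.36
Group life insurance premium: $190.89
Roth contribution: $74.41
Total deductions = $152.96 + $52.40 + $470.77 + $152.78 + $34.96 + $166.36 + $190.89 + $74.41 = $1295.53
Net pay = $2772.73 − $1295.53 = $1477.20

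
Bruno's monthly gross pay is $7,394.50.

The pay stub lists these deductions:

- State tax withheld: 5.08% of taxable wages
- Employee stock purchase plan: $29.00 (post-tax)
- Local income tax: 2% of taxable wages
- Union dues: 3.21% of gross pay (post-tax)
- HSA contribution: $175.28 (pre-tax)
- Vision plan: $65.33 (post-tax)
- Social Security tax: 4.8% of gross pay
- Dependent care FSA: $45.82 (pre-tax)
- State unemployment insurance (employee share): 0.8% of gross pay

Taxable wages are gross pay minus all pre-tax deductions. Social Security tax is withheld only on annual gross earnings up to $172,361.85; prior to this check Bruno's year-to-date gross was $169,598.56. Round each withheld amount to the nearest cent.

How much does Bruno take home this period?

$6,142.03

HSA contribution: $175.28
Dependent care FSA: $45.82
Pre-tax total = $175.28 + $45.82 = $221.10
Taxable wages = $7,394.50 − $221.10 = $7,173.40
State tax withheld: $7,173.40 × 0.0508 = $364.41
Local income tax: $7,173.40 × 0.02 = $143.47
State unemployment insurance (employee share): $7,394.50 × 0.008 = $59.16
Social Security tax: only $172,361.85 − $169,598.56 = $2,763.29 of this check is subject → $2,763.29 × 0.048 = $132.64
Employee stock purchase plan: $29.00
Union dues: $7,394.50 × 0.0321 = $237.36
Vision plan: $65.33
Total deductions = $175.28 + $45.82 + $364.41 + $143.47 + $59.16 + $132.64 + $29.00 + $237.36 + $65.33 = $1,252.47
Net pay = $7,394.50 − $1,252.47 = $6,142.03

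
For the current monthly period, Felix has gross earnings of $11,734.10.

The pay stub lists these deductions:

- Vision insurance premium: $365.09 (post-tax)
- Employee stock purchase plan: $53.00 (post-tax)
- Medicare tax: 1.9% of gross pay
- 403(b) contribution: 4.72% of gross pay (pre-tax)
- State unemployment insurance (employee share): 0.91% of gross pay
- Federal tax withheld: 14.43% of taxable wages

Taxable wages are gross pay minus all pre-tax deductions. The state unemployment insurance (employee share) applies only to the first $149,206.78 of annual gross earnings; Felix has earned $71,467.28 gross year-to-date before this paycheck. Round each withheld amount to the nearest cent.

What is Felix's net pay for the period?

403(b) contribution: $11,734.10 × 0.0472 = $553.85
Taxable wages = $11,734.10 − $553.85 = $11,180.25
Federal tax withheld: $11,180.25 × 0.1443 = $1,613.31
State unemployment insurance (employee share): cap not yet reached, full $11,734.10 is subject → $11,734.10 × 0.0091 = $106.78
Medicare tax: $11,734.10 × 0.019 = $222.95
Vision insurance premium: $365.09
Employee stock purchase plan: $53.00
Total deductions = $553.85 + $1,613.31 + $106.78 + $222.95 + $365.09 + $53.00 = $2,914.98
Net pay = $11,734.10 − $2,914.98 = $8,819.12

$8,819.12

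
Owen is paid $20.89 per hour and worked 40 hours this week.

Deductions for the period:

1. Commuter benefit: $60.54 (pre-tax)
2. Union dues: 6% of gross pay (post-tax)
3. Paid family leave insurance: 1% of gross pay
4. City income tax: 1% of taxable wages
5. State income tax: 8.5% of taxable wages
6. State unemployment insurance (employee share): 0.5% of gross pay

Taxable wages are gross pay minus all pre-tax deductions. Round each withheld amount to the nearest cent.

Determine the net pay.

Gross pay: 40 × $20.89 = $835.60
Commuter benefit: $60.54
Taxable wages = $835.60 − $60.54 = $775.06
State income tax: $775.06 × 0.085 = $65.88
City income tax: $775.06 × 0.01 = $7.75
Paid family leave insurance: $835.60 × 0.01 = $8.36
State unemployment insurance (employee share): $835.60 × 0.005 = $4.18
Union dues: $835.60 × 0.06 = $50.14
Total deductions = $60.54 + $65.88 + $7.75 + $8.36 + $4.18 + $50.14 = $196.85
Net pay = $835.60 − $196.85 = $638.75

$638.75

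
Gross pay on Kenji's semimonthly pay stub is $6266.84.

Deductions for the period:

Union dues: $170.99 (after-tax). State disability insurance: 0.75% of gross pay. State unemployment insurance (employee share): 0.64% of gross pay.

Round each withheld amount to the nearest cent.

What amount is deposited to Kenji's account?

$6008.74

State disability insurance: $6266.84 × 0.0075 = $47.00
State unemployment insurance (employee share): $6266.84 × 0.0064 = $40.11
Union dues: $170.99
Total deductions = $47.00 + $40.11 + $170.99 = $258.10
Net pay = $6266.84 − $258.10 = $6008.74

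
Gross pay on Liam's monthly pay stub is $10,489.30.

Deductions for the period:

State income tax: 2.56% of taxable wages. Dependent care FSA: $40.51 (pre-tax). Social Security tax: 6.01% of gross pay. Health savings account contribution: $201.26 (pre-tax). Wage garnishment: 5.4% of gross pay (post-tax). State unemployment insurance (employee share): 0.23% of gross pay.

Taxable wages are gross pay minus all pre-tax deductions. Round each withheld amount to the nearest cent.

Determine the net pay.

Health savings account contribution: $201.26
Dependent care FSA: $40.51
Pre-tax total = $201.26 + $40.51 = $241.77
Taxable wages = $10,489.30 − $241.77 = $10,247.53
State income tax: $10,247.53 × 0.0256 = $262.34
State unemployment insurance (employee share): $10,489.30 × 0.0023 = $24.13
Social Security tax: $10,489.30 × 0.0601 = $630.41
Wage garnishment: $10,489.30 × 0.054 = $566.42
Total deductions = $201.26 + $40.51 + $262.34 + $24.13 + $630.41 + $566.42 = $1,725.07
Net pay = $10,489.30 − $1,725.07 = $8,764.23

$8,764.23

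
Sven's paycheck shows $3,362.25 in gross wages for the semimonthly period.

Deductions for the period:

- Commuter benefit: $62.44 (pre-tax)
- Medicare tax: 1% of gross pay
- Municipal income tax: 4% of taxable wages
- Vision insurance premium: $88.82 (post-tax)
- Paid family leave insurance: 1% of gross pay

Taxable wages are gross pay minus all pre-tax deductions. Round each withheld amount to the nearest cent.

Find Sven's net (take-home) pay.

$3,011.76

Commuter benefit: $62.44
Taxable wages = $3,362.25 − $62.44 = $3,299.81
Municipal income tax: $3,299.81 × 0.04 = $131.99
Medicare tax: $3,362.25 × 0.01 = $33.62
Paid family leave insurance: $3,362.25 × 0.01 = $33.62
Vision insurance premium: $88.82
Total deductions = $62.44 + $131.99 + $33.62 + $33.62 + $88.82 = $350.49
Net pay = $3,362.25 − $350.49 = $3,011.76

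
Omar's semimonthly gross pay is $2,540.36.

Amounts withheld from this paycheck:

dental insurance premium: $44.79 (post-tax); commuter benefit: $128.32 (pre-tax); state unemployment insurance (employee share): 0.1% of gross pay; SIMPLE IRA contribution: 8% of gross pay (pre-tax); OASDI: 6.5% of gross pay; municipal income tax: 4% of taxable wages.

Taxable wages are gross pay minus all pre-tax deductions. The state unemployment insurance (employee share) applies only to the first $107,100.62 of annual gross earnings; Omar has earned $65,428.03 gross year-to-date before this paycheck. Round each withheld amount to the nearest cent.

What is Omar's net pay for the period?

$1,908.01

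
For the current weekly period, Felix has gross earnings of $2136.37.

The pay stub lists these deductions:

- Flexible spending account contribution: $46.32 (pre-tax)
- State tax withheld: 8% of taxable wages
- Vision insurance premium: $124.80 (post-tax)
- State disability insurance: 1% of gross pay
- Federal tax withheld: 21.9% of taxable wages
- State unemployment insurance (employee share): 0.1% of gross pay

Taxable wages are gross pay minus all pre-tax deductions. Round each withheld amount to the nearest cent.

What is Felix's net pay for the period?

Flexible spending account contribution: $46.32
Taxable wages = $2136.37 − $46.32 = $2090.05
Federal tax withheld: $2090.05 × 0.219 = $457.72
State tax withheld: $2090.05 × 0.08 = $167.20
State unemployment insurance (employee share): $2136.37 × 0.001 = $2.14
State disability insurance: $2136.37 × 0.01 = $21.36
Vision insurance premium: $124.80
Total deductions = $46.32 + $457.72 + $167.20 + $2.14 + $21.36 + $124.80 = $819.54
Net pay = $2136.37 − $819.54 = $1316.83

$1316.83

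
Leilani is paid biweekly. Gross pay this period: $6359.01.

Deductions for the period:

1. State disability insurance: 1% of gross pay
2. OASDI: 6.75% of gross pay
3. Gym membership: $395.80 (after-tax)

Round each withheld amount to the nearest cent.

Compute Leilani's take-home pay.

$5470.39

OASDI: $6359.01 × 0.0675 = $429.23
State disability insurance: $6359.01 × 0.01 = $63.59
Gym membership: $395.80
Total deductions = $429.23 + $63.59 + $395.80 = $888.62
Net pay = $6359.01 − $888.62 = $5470.39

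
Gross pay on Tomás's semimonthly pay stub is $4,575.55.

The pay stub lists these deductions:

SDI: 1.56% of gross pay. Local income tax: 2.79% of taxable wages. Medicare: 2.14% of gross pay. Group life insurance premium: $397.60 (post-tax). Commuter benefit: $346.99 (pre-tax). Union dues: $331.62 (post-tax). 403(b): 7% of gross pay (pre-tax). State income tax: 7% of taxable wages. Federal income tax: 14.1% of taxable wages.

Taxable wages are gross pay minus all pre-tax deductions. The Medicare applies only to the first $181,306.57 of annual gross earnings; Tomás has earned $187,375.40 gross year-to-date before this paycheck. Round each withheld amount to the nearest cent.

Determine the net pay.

$2,173.98

Commuter benefit: $346.99
403(b): $4,575.55 × 0.07 = $320.29
Pre-tax total = $346.99 + $320.29 = $667.28
Taxable wages = $4,575.55 − $667.28 = $3,908.27
Federal income tax: $3,908.27 × 0.141 = $551.07
State income tax: $3,908.27 × 0.07 = $273.58
Local income tax: $3,908.27 × 0.0279 = $109.04
SDI: $4,575.55 × 0.0156 = $71.38
Medicare: annual cap $181,306.57 already reached (YTD $187,375.40), so $0.00
Group life insurance premium: $397.60
Union dues: $331.62
Total deductions = $346.99 + $320.29 + $551.07 + $273.58 + $109.04 + $71.38 + $0.00 + $397.60 + $331.62 = $2,401.57
Net pay = $4,575.55 − $2,401.57 = $2,173.98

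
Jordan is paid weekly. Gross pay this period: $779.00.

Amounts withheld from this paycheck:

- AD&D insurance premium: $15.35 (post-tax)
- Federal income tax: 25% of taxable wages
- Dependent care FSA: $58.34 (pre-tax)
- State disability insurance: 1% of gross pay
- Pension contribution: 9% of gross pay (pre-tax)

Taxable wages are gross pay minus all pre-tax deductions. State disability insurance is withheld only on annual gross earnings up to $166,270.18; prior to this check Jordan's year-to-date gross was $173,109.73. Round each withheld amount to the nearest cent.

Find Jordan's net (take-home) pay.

$472.56

Pension contribution: $779.00 × 0.09 = $70.11
Dependent care FSA: $58.34
Pre-tax total = $70.11 + $58.34 = $128.45
Taxable wages = $779.00 − $128.45 = $650.55
Federal income tax: $650.55 × 0.25 = $162.64
State disability insurance: annual cap $166,270.18 already reached (YTD $173,109.73), so $0.00
AD&D insurance premium: $15.35
Total deductions = $70.11 + $58.34 + $162.64 + $0.00 + $15.35 = $306.44
Net pay = $779.00 − $306.44 = $472.56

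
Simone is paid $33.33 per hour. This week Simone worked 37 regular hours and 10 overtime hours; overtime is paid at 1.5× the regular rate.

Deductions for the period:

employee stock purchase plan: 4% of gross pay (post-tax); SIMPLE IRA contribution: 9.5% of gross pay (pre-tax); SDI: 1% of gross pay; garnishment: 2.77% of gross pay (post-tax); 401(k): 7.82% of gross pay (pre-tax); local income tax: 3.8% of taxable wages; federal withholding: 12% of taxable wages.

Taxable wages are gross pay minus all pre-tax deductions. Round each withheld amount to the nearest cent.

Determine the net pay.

Regular pay: 37 × $33.33 = $1,233.21
Overtime pay: 10 × $33.33 × 1.5 = $499.95
Gross pay = $1,233.21 + $499.95 = $1,733.16
401(k): $1,733.16 × 0.0782 = $135.53
SIMPLE IRA contribution: $1,733.16 × 0.095 = $164.65
Pre-tax total = $135.53 + $164.65 = $300.18
Taxable wages = $1,733.16 − $300.18 = $1,432.98
Local income tax: $1,432.98 × 0.038 = $54.45
Federal withholding: $1,432.98 × 0.12 = $171.96
SDI: $1,733.16 × 0.01 = $17.33
Garnishment: $1,733.16 × 0.0277 = $48.01
Employee stock purchase plan: $1,733.16 × 0.04 = $69.33
Total deductions = $135.53 + $164.65 + $54.45 + $171.96 + $17.33 + $48.01 + $69.33 = $661.26
Net pay = $1,733.16 − $661.26 = $1,071.90

$1,071.90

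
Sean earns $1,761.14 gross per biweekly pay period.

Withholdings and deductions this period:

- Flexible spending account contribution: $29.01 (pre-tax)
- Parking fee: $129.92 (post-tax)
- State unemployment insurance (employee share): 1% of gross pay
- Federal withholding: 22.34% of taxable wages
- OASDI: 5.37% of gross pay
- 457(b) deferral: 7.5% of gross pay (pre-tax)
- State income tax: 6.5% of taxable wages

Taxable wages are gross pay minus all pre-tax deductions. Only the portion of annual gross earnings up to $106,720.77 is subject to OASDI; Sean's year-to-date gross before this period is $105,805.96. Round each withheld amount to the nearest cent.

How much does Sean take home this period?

$941.93

Flexible spending account contribution: $29.01
457(b) deferral: $1,761.14 × 0.075 = $132.09
Pre-tax total = $29.01 + $132.09 = $161.10
Taxable wages = $1,761.14 − $161.10 = $1,600.04
State income tax: $1,600.04 × 0.065 = $104.00
Federal withholding: $1,600.04 × 0.2234 = $357.45
OASDI: only $106,720.77 − $105,805.96 = $914.81 of this check is subject → $914.81 × 0.0537 = $49.13
State unemployment insurance (employee share): $1,761.14 × 0.01 = $17.61
Parking fee: $129.92
Total deductions = $29.01 + $132.09 + $104.00 + $357.45 + $49.13 + $17.61 + $129.92 = $819.21
Net pay = $1,761.14 − $819.21 = $941.93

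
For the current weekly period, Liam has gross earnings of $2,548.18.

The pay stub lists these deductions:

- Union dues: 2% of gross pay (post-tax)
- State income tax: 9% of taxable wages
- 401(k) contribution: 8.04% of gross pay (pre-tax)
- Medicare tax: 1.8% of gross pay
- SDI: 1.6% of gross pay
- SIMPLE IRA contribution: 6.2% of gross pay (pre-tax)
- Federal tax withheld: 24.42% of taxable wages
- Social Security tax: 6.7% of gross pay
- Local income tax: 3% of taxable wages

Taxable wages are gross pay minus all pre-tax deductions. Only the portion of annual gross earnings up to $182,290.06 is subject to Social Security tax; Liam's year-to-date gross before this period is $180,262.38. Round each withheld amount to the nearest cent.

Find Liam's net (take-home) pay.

$1,115.97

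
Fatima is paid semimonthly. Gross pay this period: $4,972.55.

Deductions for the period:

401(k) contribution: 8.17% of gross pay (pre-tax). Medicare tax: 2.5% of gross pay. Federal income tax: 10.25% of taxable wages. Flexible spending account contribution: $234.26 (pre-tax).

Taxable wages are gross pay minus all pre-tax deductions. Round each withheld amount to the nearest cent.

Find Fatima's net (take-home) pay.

401(k) contribution: $4,972.55 × 0.0817 = $406.26
Flexible spending account contribution: $234.26
Pre-tax total = $406.26 + $234.26 = $640.52
Taxable wages = $4,972.55 − $640.52 = $4,332.03
Federal income tax: $4,332.03 × 0.1025 = $444.03
Medicare tax: $4,972.55 × 0.025 = $124.31
Total deductions = $406.26 + $234.26 + $444.03 + $124.31 = $1,208.86
Net pay = $4,972.55 − $1,208.86 = $3,763.69

$3,763.69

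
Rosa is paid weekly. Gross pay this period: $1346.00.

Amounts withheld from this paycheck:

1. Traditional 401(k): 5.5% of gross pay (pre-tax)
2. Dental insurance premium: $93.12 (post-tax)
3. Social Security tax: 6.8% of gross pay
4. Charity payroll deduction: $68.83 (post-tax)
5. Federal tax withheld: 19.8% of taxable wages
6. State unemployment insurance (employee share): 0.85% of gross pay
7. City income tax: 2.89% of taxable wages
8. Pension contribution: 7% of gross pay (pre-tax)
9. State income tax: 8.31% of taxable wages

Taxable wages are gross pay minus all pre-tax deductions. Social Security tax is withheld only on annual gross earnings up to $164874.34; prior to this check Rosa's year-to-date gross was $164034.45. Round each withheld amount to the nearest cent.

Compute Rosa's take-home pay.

$582.15

Traditional 401(k): $1346.00 × 0.055 = $74.03
Pension contribution: $1346.00 × 0.07 = $94.22
Pre-tax total = $74.03 + $94.22 = $168.25
Taxable wages = $1346.00 − $168.25 = $1177.75
State income tax: $1177.75 × 0.0831 = $97.87
Federal tax withheld: $1177.75 × 0.198 = $233.19
City income tax: $1177.75 × 0.0289 = $34.04
Social Security tax: only $164874.34 − $164034.45 = $839.89 of this check is subject → $839.89 × 0.068 = $57.11
State unemployment insurance (employee share): $1346.00 × 0.0085 = $11.44
Dental insurance premium: $93.12
Charity payroll deduction: $68.83
Total deductions = $74.03 + $94.22 + $97.87 + $233.19 + $34.04 + $57.11 + $11.44 + $93.12 + $68.83 = $763.85
Net pay = $1346.00 − $763.85 = $582.15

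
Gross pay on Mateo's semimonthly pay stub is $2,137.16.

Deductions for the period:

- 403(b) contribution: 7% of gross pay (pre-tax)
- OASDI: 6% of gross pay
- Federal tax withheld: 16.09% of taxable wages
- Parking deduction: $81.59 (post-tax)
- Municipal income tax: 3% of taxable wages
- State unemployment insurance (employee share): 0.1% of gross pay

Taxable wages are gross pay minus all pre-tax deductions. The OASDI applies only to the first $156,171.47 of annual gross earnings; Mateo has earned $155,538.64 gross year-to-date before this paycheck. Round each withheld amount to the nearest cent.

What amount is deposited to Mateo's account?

$1,486.43

403(b) contribution: $2,137.16 × 0.07 = $149.60
Taxable wages = $2,137.16 − $149.60 = $1,987.56
Municipal income tax: $1,987.56 × 0.03 = $59.63
Federal tax withheld: $1,987.56 × 0.1609 = $319.80
State unemployment insurance (employee share): $2,137.16 × 0.001 = $2.14
OASDI: only $156,171.47 − $155,538.64 = $632.83 of this check is subject → $632.83 × 0.06 = $37.97
Parking deduction: $81.59
Total deductions = $149.60 + $59.63 + $319.80 + $2.14 + $37.97 + $81.59 = $650.73
Net pay = $2,137.16 − $650.73 = $1,486.43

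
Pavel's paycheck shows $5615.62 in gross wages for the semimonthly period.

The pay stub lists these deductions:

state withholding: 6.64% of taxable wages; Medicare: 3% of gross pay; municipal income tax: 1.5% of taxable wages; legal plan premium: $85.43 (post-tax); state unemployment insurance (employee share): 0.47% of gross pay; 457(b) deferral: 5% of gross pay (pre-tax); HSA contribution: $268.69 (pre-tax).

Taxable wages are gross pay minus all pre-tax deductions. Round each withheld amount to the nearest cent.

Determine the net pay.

$4373.48

457(b) deferral: $5615.62 × 0.05 = $280.78
HSA contribution: $268.69
Pre-tax total = $280.78 + $268.69 = $549.47
Taxable wages = $5615.62 − $549.47 = $5066.15
State withholding: $5066.15 × 0.0664 = $336.39
Municipal income tax: $5066.15 × 0.015 = $75.99
Medicare: $5615.62 × 0.03 = $168.47
State unemployment insurance (employee share): $5615.62 × 0.0047 = $26.39
Legal plan premium: $85.43
Total deductions = $280.78 + $268.69 + $336.39 + $75.99 + $168.47 + $26.39 + $85.43 = $1242.14
Net pay = $5615.62 − $1242.14 = $4373.48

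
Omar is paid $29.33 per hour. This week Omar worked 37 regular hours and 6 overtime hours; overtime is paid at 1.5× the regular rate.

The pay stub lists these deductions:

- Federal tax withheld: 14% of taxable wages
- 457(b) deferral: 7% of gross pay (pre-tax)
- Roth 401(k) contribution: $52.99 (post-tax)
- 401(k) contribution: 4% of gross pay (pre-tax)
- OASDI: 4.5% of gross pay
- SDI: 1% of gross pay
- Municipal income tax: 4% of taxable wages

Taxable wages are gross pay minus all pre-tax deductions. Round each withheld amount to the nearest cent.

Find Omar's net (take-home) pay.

$857.44

Regular pay: 37 × $29.33 = $1085.21
Overtime pay: 6 × $29.33 × 1.5 = $263.97
Gross pay = $1085.21 + $263.97 = $1349.18
457(b) deferral: $1349.18 × 0.07 = $94.44
401(k) contribution: $1349.18 × 0.04 = $53.97
Pre-tax total = $94.44 + $53.97 = $148.41
Taxable wages = $1349.18 − $148.41 = $1200.77
Federal tax withheld: $1200.77 × 0.14 = $168.11
Municipal income tax: $1200.77 × 0.04 = $48.03
OASDI: $1349.18 × 0.045 = $60.71
SDI: $1349.18 × 0.01 = $13.49
Roth 401(k) contribution: $52.99
Total deductions = $94.44 + $53.97 + $168.11 + $48.03 + $60.71 + $13.49 + $52.99 = $491.74
Net pay = $1349.18 − $491.74 = $857.44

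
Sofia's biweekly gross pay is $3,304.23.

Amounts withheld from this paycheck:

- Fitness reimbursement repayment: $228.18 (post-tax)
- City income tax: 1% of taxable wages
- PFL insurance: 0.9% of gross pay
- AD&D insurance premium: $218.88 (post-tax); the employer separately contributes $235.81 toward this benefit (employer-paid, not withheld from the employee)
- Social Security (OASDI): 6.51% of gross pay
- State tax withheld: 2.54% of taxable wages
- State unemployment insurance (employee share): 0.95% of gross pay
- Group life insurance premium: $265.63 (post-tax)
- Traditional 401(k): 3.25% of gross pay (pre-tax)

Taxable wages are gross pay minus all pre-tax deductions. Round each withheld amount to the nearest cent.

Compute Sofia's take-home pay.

$2,094.74

Traditional 401(k): $3,304.23 × 0.0325 = $107.39
Taxable wages = $3,304.23 − $107.39 = $3,196.84
State tax withheld: $3,196.84 × 0.0254 = $81.20
City income tax: $3,196.84 × 0.01 = $31.97
Social Security (OASDI): $3,304.23 × 0.0651 = $215.11
PFL insurance: $3,304.23 × 0.009 = $29.74
State unemployment insurance (employee share): $3,304.23 × 0.0095 = $31.39
Group life insurance premium: $265.63
Fitness reimbursement repayment: $228.18
AD&D insurance premium: $218.88
(Employer's $235.81 toward AD&D insurance premium is not withheld from the employee.)
Total deductions = $107.39 + $81.20 + $31.97 + $215.11 + $29.74 + $31.39 + $265.63 + $228.18 + $218.88 = $1,209.49
Net pay = $3,304.23 − $1,209.49 = $2,094.74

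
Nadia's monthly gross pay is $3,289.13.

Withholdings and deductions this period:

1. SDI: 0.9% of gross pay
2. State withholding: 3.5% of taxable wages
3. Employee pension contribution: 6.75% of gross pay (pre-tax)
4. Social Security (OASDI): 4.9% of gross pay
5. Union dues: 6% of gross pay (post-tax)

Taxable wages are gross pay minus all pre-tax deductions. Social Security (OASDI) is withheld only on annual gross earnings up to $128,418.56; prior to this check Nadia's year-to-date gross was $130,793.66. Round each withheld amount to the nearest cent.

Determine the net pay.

Employee pension contribution: $3,289.13 × 0.0675 = $222.02
Taxable wages = $3,289.13 − $222.02 = $3,067.11
State withholding: $3,067.11 × 0.035 = $107.35
SDI: $3,289.13 × 0.009 = $29.60
Social Security (OASDI): annual cap $128,418.56 already reached (YTD $130,793.66), so $0.00
Union dues: $3,289.13 × 0.06 = $197.35
Total deductions = $222.02 + $107.35 + $29.60 + $0.00 + $197.35 = $556.32
Net pay = $3,289.13 − $556.32 = $2,732.81

$2,732.81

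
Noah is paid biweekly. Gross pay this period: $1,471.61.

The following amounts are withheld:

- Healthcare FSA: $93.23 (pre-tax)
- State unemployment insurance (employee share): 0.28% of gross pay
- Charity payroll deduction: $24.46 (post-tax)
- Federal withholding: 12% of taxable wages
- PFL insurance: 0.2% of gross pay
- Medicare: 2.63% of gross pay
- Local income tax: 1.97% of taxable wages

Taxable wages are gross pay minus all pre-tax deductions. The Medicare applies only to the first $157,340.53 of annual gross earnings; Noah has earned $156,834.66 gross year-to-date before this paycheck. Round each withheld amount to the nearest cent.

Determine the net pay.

Healthcare FSA: $93.23
Taxable wages = $1,471.61 − $93.23 = $1,378.38
Local income tax: $1,378.38 × 0.0197 = $27.15
Federal withholding: $1,378.38 × 0.12 = $165.41
State unemployment insurance (employee share): $1,471.61 × 0.0028 = $4.12
Medicare: only $157,340.53 − $156,834.66 = $505.87 of this check is subject → $505.87 × 0.0263 = $13.30
PFL insurance: $1,471.61 × 0.002 = $2.94
Charity payroll deduction: $24.46
Total deductions = $93.23 + $27.15 + $165.41 + $4.12 + $13.30 + $2.94 + $24.46 = $330.61
Net pay = $1,471.61 − $330.61 = $1,141.00

$1,141.00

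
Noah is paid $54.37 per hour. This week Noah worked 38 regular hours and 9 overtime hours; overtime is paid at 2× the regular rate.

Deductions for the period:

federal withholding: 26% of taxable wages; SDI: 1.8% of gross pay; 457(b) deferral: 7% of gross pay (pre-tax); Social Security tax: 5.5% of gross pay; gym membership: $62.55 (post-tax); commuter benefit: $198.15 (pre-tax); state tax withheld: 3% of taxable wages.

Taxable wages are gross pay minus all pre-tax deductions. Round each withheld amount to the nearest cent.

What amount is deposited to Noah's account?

$1,584.94

Regular pay: 38 × $54.37 = $2,066.06
Overtime pay: 9 × $54.37 × 2 = $978.66
Gross pay = $2,066.06 + $978.66 = $3,044.72
457(b) deferral: $3,044.72 × 0.07 = $213.13
Commuter benefit: $198.15
Pre-tax total = $213.13 + $198.15 = $411.28
Taxable wages = $3,044.72 − $411.28 = $2,633.44
Federal withholding: $2,633.44 × 0.26 = $684.69
State tax withheld: $2,633.44 × 0.03 = $79.00
Social Security tax: $3,044.72 × 0.055 = $167.46
SDI: $3,044.72 × 0.018 = $54.80
Gym membership: $62.55
Total deductions = $213.13 + $198.15 + $684.69 + $79.00 + $167.46 + $54.80 + $62.55 = $1,459.78
Net pay = $3,044.72 − $1,459.78 = $1,584.94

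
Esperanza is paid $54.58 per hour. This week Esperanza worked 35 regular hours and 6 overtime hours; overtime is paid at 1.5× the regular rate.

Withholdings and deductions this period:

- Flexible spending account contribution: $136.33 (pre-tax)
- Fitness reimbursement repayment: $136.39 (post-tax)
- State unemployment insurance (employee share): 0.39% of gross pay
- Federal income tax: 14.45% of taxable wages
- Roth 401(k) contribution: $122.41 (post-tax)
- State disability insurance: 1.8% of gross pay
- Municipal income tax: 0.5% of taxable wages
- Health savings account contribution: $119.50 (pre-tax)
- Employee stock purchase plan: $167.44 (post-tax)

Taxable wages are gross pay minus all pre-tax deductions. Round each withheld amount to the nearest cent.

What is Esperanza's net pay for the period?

Regular pay: 35 × $54.58 = $1910.30
Overtime pay: 6 × $54.58 × 1.5 = $491.22
Gross pay = $1910.30 + $491.22 = $2401.52
Flexible spending account contribution: $136.33
Health savings account contribution: $119.50
Pre-tax total = $136.33 + $119.50 = $255.83
Taxable wages = $2401.52 − $255.83 = $2145.69
Municipal income tax: $2145.69 × 0.005 = $10.73
Federal income tax: $2145.69 × 0.1445 = $310.05
State unemployment insurance (employee share): $2401.52 × 0.0039 = $9.37
State disability insurance: $2401.52 × 0.018 = $43.23
Fitness reimbursement repayment: $136.39
Roth 401(k) contribution: $122.41
Employee stock purchase plan: $167.44
Total deductions = $136.33 + $119.50 + $10.73 + $310.05 + $9.37 + $43.23 + $136.39 + $122.41 + $167.44 = $1055.45
Net pay = $2401.52 − $1055.45 = $1346.07

$1346.07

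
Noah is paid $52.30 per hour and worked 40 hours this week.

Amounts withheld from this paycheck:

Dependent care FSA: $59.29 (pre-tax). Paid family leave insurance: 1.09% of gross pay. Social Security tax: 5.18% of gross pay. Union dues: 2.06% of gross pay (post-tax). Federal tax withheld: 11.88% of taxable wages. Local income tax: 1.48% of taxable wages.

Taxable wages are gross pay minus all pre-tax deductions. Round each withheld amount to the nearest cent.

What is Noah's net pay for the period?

Gross pay: 40 × $52.30 = $2092.00
Dependent care FSA: $59.29
Taxable wages = $2092.00 − $59.29 = $2032.71
Federal tax withheld: $2032.71 × 0.1188 = $241.49
Local income tax: $2032.71 × 0.0148 = $30.08
Social Security tax: $2092.00 × 0.0518 = $108.37
Paid family leave insurance: $2092.00 × 0.0109 = $22.80
Union dues: $2092.00 × 0.0206 = $43.10
Total deductions = $59.29 + $241.49 + $30.08 + $108.37 + $22.80 + $43.10 = $505.13
Net pay = $2092.00 − $505.13 = $1586.87

$1586.87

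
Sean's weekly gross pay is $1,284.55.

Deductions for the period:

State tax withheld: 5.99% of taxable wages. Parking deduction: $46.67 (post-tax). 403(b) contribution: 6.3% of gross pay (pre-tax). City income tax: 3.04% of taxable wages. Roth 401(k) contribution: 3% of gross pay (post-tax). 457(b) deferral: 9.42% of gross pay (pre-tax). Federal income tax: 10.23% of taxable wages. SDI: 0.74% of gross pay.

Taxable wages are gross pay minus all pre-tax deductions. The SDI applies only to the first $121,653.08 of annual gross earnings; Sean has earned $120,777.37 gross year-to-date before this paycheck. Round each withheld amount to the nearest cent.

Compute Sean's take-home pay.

$782.42

403(b) contribution: $1,284.55 × 0.063 = $80.93
457(b) deferral: $1,284.55 × 0.0942 = $121.00
Pre-tax total = $80.93 + $121.00 = $201.93
Taxable wages = $1,284.55 − $201.93 = $1,082.62
State tax withheld: $1,082.62 × 0.0599 = $64.85
City income tax: $1,082.62 × 0.0304 = $32.91
Federal income tax: $1,082.62 × 0.1023 = $110.75
SDI: only $121,653.08 − $120,777.37 = $875.71 of this check is subject → $875.71 × 0.0074 = $6.48
Parking deduction: $46.67
Roth 401(k) contribution: $1,284.55 × 0.03 = $38.54
Total deductions = $80.93 + $121.00 + $64.85 + $32.91 + $110.75 + $6.48 + $46.67 + $38.54 = $502.13
Net pay = $1,284.55 − $502.13 = $782.42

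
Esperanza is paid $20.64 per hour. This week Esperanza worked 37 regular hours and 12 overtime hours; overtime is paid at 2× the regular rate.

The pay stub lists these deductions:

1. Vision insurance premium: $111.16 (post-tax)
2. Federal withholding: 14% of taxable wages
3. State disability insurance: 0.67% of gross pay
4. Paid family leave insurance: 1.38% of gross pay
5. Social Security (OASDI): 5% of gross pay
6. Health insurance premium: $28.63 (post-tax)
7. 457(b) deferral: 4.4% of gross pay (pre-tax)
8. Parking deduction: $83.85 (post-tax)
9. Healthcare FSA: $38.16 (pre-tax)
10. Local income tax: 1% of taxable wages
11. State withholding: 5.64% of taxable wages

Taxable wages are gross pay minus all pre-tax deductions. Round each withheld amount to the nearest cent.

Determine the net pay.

Regular pay: 37 × $20.64 = $763.68
Overtime pay: 12 × $20.64 × 2 = $495.36
Gross pay = $763.68 + $495.36 = $1,259.04
457(b) deferral: $1,259.04 × 0.044 = $55.40
Healthcare FSA: $38.16
Pre-tax total = $55.40 + $38.16 = $93.56
Taxable wages = $1,259.04 − $93.56 = $1,165.48
Local income tax: $1,165.48 × 0.01 = $11.65
Federal withholding: $1,165.48 × 0.14 = $163.17
State withholding: $1,165.48 × 0.0564 = $65.73
Social Security (OASDI): $1,259.04 × 0.05 = $62.95
Paid family leave insurance: $1,259.04 × 0.0138 = $17.37
State disability insurance: $1,259.04 × 0.0067 = $8.44
Health insurance premium: $28.63
Parking deduction: $83.85
Vision insurance premium: $111.16
Total deductions = $55.40 + $38.16 + $11.65 + $163.17 + $65.73 + $62.95 + $17.37 + $8.44 + $28.63 + $83.85 + $111.16 = $646.51
Net pay = $1,259.04 − $646.51 = $612.53

$612.53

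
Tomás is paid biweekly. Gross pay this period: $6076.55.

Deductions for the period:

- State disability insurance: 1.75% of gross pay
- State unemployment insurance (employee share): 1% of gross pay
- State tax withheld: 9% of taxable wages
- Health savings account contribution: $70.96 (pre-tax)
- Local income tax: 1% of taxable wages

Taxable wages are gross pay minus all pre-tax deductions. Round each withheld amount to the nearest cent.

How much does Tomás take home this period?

$5237.92

Health savings account contribution: $70.96
Taxable wages = $6076.55 − $70.96 = $6005.59
State tax withheld: $6005.59 × 0.09 = $540.50
Local income tax: $6005.59 × 0.01 = $60.06
State unemployment insurance (employee share): $6076.55 × 0.01 = $60.77
State disability insurance: $6076.55 × 0.0175 = $106.34
Total deductions = $70.96 + $540.50 + $60.06 + $60.77 + $106.34 = $838.63
Net pay = $6076.55 − $838.63 = $5237.92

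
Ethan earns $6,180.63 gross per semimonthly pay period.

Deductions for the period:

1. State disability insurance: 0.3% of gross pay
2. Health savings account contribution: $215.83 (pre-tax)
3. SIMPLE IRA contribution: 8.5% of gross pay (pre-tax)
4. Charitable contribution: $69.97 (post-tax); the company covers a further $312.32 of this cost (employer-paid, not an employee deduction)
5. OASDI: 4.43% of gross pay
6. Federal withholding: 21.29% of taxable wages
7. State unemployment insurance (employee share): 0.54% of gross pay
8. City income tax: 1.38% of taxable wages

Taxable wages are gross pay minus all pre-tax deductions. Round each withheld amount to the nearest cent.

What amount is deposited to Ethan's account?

Health savings account contribution: $215.83
SIMPLE IRA contribution: $6,180.63 × 0.085 = $525.35
Pre-tax total = $215.83 + $525.35 = $741.18
Taxable wages = $6,180.63 − $741.18 = $5,439.45
City income tax: $5,439.45 × 0.0138 = $75.06
Federal withholding: $5,439.45 × 0.2129 = $1,158.06
OASDI: $6,180.63 × 0.0443 = $273.80
State unemployment insurance (employee share): $6,180.63 × 0.0054 = $33.38
State disability insurance: $6,180.63 × 0.003 = $18.54
Charitable contribution: $69.97
(Employer's $312.32 toward charitable contribution is not withheld from the employee.)
Total deductions = $215.83 + $525.35 + $75.06 + $1,158.06 + $273.80 + $33.38 + $18.54 + $69.97 = $2,369.99
Net pay = $6,180.63 − $2,369.99 = $3,810.64

$3,810.64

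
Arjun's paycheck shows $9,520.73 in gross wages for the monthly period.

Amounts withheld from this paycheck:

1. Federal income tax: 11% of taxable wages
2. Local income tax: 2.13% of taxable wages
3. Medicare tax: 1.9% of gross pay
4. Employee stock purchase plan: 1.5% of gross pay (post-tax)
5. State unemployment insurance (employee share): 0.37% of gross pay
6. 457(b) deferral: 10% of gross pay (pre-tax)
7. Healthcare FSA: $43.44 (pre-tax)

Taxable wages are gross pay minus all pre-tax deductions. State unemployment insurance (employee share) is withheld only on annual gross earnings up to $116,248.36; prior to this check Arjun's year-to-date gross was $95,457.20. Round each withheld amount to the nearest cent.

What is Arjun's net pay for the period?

$7,046.93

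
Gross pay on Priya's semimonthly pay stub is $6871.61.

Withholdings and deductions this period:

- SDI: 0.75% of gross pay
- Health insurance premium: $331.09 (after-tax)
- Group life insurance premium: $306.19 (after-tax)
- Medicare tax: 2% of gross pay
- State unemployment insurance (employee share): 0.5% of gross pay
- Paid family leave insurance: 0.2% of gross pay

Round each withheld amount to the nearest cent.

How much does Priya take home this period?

State unemployment insurance (employee share): $6871.61 × 0.005 = $34.36
SDI: $6871.61 × 0.0075 = $51.54
Medicare tax: $6871.61 × 0.02 = $137.43
Paid family leave insurance: $6871.61 × 0.002 = $13.74
Group life insurance premium: $306.19
Health insurance premium: $331.09
Total deductions = $34.36 + $51.54 + $137.43 + $13.74 + $306.19 + $331.09 = $874.35
Net pay = $6871.61 − $874.35 = $5997.26

$5997.26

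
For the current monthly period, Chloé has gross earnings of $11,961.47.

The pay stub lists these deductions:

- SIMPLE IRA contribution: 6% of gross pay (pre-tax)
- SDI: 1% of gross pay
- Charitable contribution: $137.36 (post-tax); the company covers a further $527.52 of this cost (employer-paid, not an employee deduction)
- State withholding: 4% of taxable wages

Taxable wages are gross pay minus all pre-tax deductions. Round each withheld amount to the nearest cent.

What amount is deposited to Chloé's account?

SIMPLE IRA contribution: $11,961.47 × 0.06 = $717.69
Taxable wages = $11,961.47 − $717.69 = $11,243.78
State withholding: $11,243.78 × 0.04 = $449.75
SDI: $11,961.47 × 0.01 = $119.61
Charitable contribution: $137.36
(Employer's $527.52 toward charitable contribution is not withheld from the employee.)
Total deductions = $717.69 + $449.75 + $119.61 + $137.36 = $1,424.41
Net pay = $11,961.47 − $1,424.41 = $10,537.06

$10,537.06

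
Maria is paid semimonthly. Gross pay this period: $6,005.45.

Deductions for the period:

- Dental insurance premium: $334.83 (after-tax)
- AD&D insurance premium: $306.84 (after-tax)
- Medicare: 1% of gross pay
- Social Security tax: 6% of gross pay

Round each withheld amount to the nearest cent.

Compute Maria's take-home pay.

$4,943.40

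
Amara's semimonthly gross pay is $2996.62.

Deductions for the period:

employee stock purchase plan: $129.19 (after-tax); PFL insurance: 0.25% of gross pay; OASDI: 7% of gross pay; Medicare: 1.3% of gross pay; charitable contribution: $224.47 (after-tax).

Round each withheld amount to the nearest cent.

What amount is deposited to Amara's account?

PFL insurance: $2996.62 × 0.0025 = $7.49
Medicare: $2996.62 × 0.013 = $38.96
OASDI: $2996.62 × 0.07 = $209.76
Charitable contribution: $224.47
Employee stock purchase plan: $129.19
Total deductions = $7.49 + $38.96 + $209.76 + $224.47 + $129.19 = $609.87
Net pay = $2996.62 − $609.87 = $2386.75

$2386.75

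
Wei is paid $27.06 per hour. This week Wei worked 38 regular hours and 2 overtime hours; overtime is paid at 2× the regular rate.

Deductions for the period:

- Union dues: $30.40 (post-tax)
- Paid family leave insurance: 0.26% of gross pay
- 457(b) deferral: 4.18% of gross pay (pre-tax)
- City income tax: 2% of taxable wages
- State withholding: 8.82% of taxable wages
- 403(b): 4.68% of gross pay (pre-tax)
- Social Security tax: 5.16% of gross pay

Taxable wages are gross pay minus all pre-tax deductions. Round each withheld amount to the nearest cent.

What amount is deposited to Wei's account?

Regular pay: 38 × $27.06 = $1,028.28
Overtime pay: 2 × $27.06 × 2 = $108.24
Gross pay = $1,028.28 + $108.24 = $1,136.52
457(b) deferral: $1,136.52 × 0.0418 = $47.51
403(b): $1,136.52 × 0.0468 = $53.19
Pre-tax total = $47.51 + $53.19 = $100.70
Taxable wages = $1,136.52 − $100.70 = $1,035.82
City income tax: $1,035.82 × 0.02 = $20.72
State withholding: $1,035.82 × 0.0882 = $91.36
Social Security tax: $1,136.52 × 0.0516 = $58.64
Paid family leave insurance: $1,136.52 × 0.0026 = $2.95
Union dues: $30.40
Total deductions = $47.51 + $53.19 + $20.72 + $91.36 + $58.64 + $2.95 + $30.40 = $304.77
Net pay = $1,136.52 − $304.77 = $831.75

$831.75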